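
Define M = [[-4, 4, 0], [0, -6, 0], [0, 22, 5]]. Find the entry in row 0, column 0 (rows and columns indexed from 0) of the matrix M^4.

256

Characteristic polynomial: λ^3 + 5λ^2 - 26λ - 120 = (λ - 5)(λ + 4)(λ + 6), so the eigenvalues are -6, -4, 5.
λ=-4: eigenvector (1, 0, 0).
λ=-6: eigenvector (-2, 1, -2).
λ=5: eigenvector (0, 0, 1).
P = [[1, -2, 0], [0, 1, 0], [0, -2, 1]], D = diag(-4, -6, 5), P⁻¹ = [[1, 2, 0], [0, 1, 0], [0, 2, 1]].
M⁴ = P·diag(256, 1296, 625)·P⁻¹ = [[256, -2080, 0], [0, 1296, 0], [0, -1342, 625]].
The requested entry is 256.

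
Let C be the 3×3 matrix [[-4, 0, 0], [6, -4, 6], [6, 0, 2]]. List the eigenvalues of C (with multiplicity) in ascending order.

-4, -4, 2

Characteristic polynomial: p(s) = s^3 + 6s^2 - 32 = (s - 2)(s + 4)^2.
Roots (with multiplicity): -4, -4, 2.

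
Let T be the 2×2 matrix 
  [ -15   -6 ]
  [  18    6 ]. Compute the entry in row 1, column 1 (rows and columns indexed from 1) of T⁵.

Characteristic polynomial: s^2 + 9s + 18 = (s + 3)(s + 6), so the eigenvalues are -6, -3.
s=-3: eigenvector (1, -2).
s=-6: eigenvector (2, -3).
P = [[1, 2], [-2, -3]], D = diag(-3, -6), P⁻¹ = [[-3, -2], [2, 1]].
T⁵ = P·diag(-243, -7776)·P⁻¹ = [[-30375, -15066], [45198, 22356]].
The requested entry is -30375.

-30375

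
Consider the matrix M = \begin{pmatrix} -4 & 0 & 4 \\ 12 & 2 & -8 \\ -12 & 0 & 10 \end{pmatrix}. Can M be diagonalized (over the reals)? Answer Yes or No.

Yes

Characteristic polynomial: p(r) = r^3 - 8r^2 + 20r - 16 = (r - 4)(r - 2)^2.
r = 2 has algebraic multiplicity 2; rank(M − 2I) = 1, so geometric multiplicity = 2.
Every eigenvalue has geometric = algebraic multiplicity, so M is diagonalizable.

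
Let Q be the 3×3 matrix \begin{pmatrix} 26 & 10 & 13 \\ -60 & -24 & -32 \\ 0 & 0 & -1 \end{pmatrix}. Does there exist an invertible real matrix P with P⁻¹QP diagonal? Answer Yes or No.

Yes

Characteristic polynomial: p(t) = t^3 - t^2 - 26t - 24 = (t - 6)(t + 1)(t + 4).
All 3 eigenvalues are distinct, so Q is diagonalizable.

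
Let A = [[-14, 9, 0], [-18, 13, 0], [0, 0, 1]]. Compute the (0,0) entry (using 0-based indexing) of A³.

Characteristic polynomial: t^3 - 21t + 20 = (t - 4)(t - 1)(t + 5), so the eigenvalues are -5, 1, 4.
t=-5: eigenvector (1, 1, 0).
t=4: eigenvector (1, 2, 0).
t=1: eigenvector (0, 0, 1).
P = [[1, 1, 0], [1, 2, 0], [0, 0, 1]], D = diag(-5, 4, 1), P⁻¹ = [[2, -1, 0], [-1, 1, 0], [0, 0, 1]].
A³ = P·diag(-125, 64, 1)·P⁻¹ = [[-314, 189, 0], [-378, 253, 0], [0, 0, 1]].
The requested entry is -314.

-314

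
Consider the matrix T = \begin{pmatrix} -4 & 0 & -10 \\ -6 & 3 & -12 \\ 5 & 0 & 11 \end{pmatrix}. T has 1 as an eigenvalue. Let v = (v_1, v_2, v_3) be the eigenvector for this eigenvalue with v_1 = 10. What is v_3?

T − 1I = [[-5, 0, -10], [-6, 2, -12], [5, 0, 10]].
Solving (T − 1I)v = 0 gives the eigenspace spanned by (10, 0, -5).
With v_1 = 10, v = (10, 0, -5), so v_3 = -5.

-5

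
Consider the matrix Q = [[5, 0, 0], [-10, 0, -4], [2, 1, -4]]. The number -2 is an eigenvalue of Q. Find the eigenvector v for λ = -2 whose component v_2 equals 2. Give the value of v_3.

1

Q + 2I = [[7, 0, 0], [-10, 2, -4], [2, 1, -2]].
Solving (Q + 2I)v = 0 gives the eigenspace spanned by (0, 2, 1).
With v_2 = 2, v = (0, 2, 1), so v_3 = 1.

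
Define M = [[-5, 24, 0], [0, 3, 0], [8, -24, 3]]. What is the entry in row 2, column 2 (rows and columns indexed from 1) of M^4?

81

Characteristic polynomial: μ^3 - μ^2 - 21μ + 45 = (μ - 3)^2(μ + 5), so the eigenvalues are -5, 3, 3.
μ=-5: eigenvector (1, 0, -1).
μ=3: eigenvector (3, 1, -3).
μ=3: eigenvector (-6, -2, 7).
P = [[1, 3, -6], [0, 1, -2], [-1, -3, 7]], D = diag(-5, 3, 3), P⁻¹ = [[1, -3, 0], [2, 1, 2], [1, 0, 1]].
M⁴ = P·diag(625, 81, 81)·P⁻¹ = [[625, -1632, 0], [0, 81, 0], [-544, 1632, 81]].
The requested entry is 81.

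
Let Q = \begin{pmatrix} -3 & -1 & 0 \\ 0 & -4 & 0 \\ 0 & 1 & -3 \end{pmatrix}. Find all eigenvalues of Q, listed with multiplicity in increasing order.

Characteristic polynomial: p(λ) = λ^3 + 10λ^2 + 33λ + 36 = (λ + 3)^2(λ + 4).
Roots (with multiplicity): -4, -3, -3.

-4, -3, -3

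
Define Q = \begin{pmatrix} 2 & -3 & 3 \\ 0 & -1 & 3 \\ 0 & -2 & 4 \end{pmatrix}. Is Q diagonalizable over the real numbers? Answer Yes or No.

Yes

Characteristic polynomial: p(s) = s^3 - 5s^2 + 8s - 4 = (s - 2)^2(s - 1).
s = 2 has algebraic multiplicity 2; rank(Q − 2I) = 1, so geometric multiplicity = 2.
Every eigenvalue has geometric = algebraic multiplicity, so Q is diagonalizable.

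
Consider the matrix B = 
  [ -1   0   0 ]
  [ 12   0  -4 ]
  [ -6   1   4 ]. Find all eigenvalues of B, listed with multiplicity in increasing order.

Characteristic polynomial: p(μ) = μ^3 - 3μ^2 + 4 = (μ - 2)^2(μ + 1).
Roots (with multiplicity): -1, 2, 2.

-1, 2, 2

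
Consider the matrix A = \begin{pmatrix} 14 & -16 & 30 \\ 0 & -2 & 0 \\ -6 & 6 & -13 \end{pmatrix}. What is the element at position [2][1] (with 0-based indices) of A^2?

6

Characteristic polynomial: r^3 + r^2 - 4r - 4 = (r - 2)(r + 1)(r + 2), so the eigenvalues are -2, -1, 2.
r=-2: eigenvector (1, 1, 0).
r=2: eigenvector (-5, 0, 2).
r=-1: eigenvector (-2, 0, 1).
P = [[1, -5, -2], [1, 0, 0], [0, 2, 1]], D = diag(-2, 2, -1), P⁻¹ = [[0, 1, 0], [-1, 1, -2], [2, -2, 5]].
A² = P·diag(4, 4, 1)·P⁻¹ = [[16, -12, 30], [0, 4, 0], [-6, 6, -11]].
The requested entry is 6.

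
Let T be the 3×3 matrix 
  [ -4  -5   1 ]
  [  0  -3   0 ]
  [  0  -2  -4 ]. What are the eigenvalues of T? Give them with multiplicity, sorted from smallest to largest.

-4, -4, -3

Characteristic polynomial: p(μ) = μ^3 + 11μ^2 + 40μ + 48 = (μ + 3)(μ + 4)^2.
Roots (with multiplicity): -4, -4, -3.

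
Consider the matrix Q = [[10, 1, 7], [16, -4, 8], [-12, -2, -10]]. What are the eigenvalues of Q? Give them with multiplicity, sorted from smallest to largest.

-4, -4, 4

Characteristic polynomial: p(μ) = μ^3 + 4μ^2 - 16μ - 64 = (μ - 4)(μ + 4)^2.
Roots (with multiplicity): -4, -4, 4.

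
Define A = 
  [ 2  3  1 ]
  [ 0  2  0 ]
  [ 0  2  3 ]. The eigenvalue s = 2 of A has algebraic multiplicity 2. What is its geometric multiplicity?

1

A − 2I = [[0, 3, 1], [0, 0, 0], [0, 2, 1]].
This matrix has rank 2, so its null space has dimension 3 − 2 = 1.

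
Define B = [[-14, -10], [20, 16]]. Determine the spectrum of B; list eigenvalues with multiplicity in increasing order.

Characteristic polynomial: p(λ) = λ^2 - 2λ - 24 = (λ - 6)(λ + 4).
Roots (with multiplicity): -4, 6.

-4, 6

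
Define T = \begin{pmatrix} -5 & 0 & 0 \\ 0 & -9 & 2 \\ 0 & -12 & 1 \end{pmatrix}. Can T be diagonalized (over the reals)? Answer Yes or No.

Yes

Characteristic polynomial: p(r) = r^3 + 13r^2 + 55r + 75 = (r + 3)(r + 5)^2.
r = -5 has algebraic multiplicity 2; rank(T + 5I) = 1, so geometric multiplicity = 2.
Every eigenvalue has geometric = algebraic multiplicity, so T is diagonalizable.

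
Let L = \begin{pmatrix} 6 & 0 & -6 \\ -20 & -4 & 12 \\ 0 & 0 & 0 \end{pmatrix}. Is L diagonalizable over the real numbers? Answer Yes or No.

Characteristic polynomial: p(λ) = λ^3 - 2λ^2 - 24λ = λ(λ - 6)(λ + 4).
All 3 eigenvalues are distinct, so L is diagonalizable.

Yes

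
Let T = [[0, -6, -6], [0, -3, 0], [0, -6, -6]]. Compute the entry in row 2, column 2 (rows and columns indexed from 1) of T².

Characteristic polynomial: r^3 + 9r^2 + 18r = r(r + 3)(r + 6), so the eigenvalues are -6, -3, 0.
r=0: eigenvector (1, 0, 0).
r=-3: eigenvector (-2, 1, -2).
r=-6: eigenvector (1, 0, 1).
P = [[1, -2, 1], [0, 1, 0], [0, -2, 1]], D = diag(0, -3, -6), P⁻¹ = [[1, 0, -1], [0, 1, 0], [0, 2, 1]].
T² = P·diag(0, 9, 36)·P⁻¹ = [[0, 54, 36], [0, 9, 0], [0, 54, 36]].
The requested entry is 9.

9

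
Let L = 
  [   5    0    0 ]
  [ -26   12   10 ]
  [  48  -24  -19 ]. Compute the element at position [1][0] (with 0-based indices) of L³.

-674

Characteristic polynomial: t^3 + 2t^2 - 23t - 60 = (t - 5)(t + 3)(t + 4), so the eigenvalues are -4, -3, 5.
t=-4: eigenvector (0, 5, -8).
t=5: eigenvector (1, -2, 4).
t=-3: eigenvector (0, 2, -3).
P = [[0, 1, 0], [5, -2, 2], [-8, 4, -3]], D = diag(-4, 5, -3), P⁻¹ = [[2, -3, -2], [1, 0, 0], [-4, 8, 5]].
L³ = P·diag(-64, 125, -27)·P⁻¹ = [[125, 0, 0], [-674, 528, 370], [1200, -888, -619]].
The requested entry is -674.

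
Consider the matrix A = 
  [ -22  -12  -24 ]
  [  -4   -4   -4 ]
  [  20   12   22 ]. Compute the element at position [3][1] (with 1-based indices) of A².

-48

Characteristic polynomial: s^3 + 4s^2 - 4s - 16 = (s - 2)(s + 2)(s + 4), so the eigenvalues are -4, -2, 2.
s=2: eigenvector (1, 0, -1).
s=-4: eigenvector (2, 1, -2).
s=-2: eigenvector (0, -2, 1).
P = [[1, 2, 0], [0, 1, -2], [-1, -2, 1]], D = diag(2, -4, -2), P⁻¹ = [[-3, -2, -4], [2, 1, 2], [1, 0, 1]].
A² = P·diag(4, 16, 4)·P⁻¹ = [[52, 24, 48], [24, 16, 24], [-48, -24, -44]].
The requested entry is -48.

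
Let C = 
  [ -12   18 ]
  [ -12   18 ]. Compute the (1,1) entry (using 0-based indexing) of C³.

648

Characteristic polynomial: s^2 - 6s = s(s - 6), so the eigenvalues are 0, 6.
s=0: eigenvector (-3, -2).
s=6: eigenvector (1, 1).
P = [[-3, 1], [-2, 1]], D = diag(0, 6), P⁻¹ = [[-1, 1], [-2, 3]].
C³ = P·diag(0, 216)·P⁻¹ = [[-432, 648], [-432, 648]].
The requested entry is 648.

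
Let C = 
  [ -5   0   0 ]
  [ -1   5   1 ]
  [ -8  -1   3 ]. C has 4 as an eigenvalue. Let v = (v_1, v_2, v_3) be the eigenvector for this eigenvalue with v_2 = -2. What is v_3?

C − 4I = [[-9, 0, 0], [-1, 1, 1], [-8, -1, -1]].
Solving (C − 4I)v = 0 gives the eigenspace spanned by (0, -2, 2).
With v_2 = -2, v = (0, -2, 2), so v_3 = 2.

2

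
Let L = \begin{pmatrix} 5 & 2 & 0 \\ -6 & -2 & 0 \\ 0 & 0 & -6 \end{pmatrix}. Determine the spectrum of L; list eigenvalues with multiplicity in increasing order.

Characteristic polynomial: p(t) = t^3 + 3t^2 - 16t + 12 = (t - 2)(t - 1)(t + 6).
Roots (with multiplicity): -6, 1, 2.

-6, 1, 2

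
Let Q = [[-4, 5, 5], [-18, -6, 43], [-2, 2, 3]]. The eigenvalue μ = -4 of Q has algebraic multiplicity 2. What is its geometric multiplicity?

1

Q + 4I = [[0, 5, 5], [-18, -2, 43], [-2, 2, 7]].
This matrix has rank 2, so its null space has dimension 3 − 2 = 1.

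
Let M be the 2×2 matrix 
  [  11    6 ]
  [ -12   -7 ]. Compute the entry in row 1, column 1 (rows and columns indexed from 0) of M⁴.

-623

Characteristic polynomial: s^2 - 4s - 5 = (s - 5)(s + 1), so the eigenvalues are -1, 5.
s=5: eigenvector (1, -1).
s=-1: eigenvector (1, -2).
P = [[1, 1], [-1, -2]], D = diag(5, -1), P⁻¹ = [[2, 1], [-1, -1]].
M⁴ = P·diag(625, 1)·P⁻¹ = [[1249, 624], [-1248, -623]].
The requested entry is -623.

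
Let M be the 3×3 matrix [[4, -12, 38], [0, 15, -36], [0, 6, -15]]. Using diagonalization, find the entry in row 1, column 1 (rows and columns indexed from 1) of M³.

64

Characteristic polynomial: r^3 - 4r^2 - 9r + 36 = (r - 4)(r - 3)(r + 3), so the eigenvalues are -3, 3, 4.
r=4: eigenvector (1, 0, 0).
r=3: eigenvector (-2, 3, 1).
r=-3: eigenvector (-2, 2, 1).
P = [[1, -2, -2], [0, 3, 2], [0, 1, 1]], D = diag(4, 3, -3), P⁻¹ = [[1, 0, 2], [0, 1, -2], [0, -1, 3]].
M³ = P·diag(64, 27, -27)·P⁻¹ = [[64, -108, 398], [0, 135, -324], [0, 54, -135]].
The requested entry is 64.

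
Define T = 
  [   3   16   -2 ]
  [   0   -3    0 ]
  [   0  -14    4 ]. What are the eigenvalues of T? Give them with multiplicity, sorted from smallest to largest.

-3, 3, 4

Characteristic polynomial: p(λ) = λ^3 - 4λ^2 - 9λ + 36 = (λ - 4)(λ - 3)(λ + 3).
Roots (with multiplicity): -3, 3, 4.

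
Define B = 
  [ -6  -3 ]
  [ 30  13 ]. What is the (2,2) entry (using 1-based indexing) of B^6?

34399

Characteristic polynomial: s^2 - 7s + 12 = (s - 4)(s - 3), so the eigenvalues are 3, 4.
s=4: eigenvector (-3, 10).
s=3: eigenvector (1, -3).
P = [[-3, 1], [10, -3]], D = diag(4, 3), P⁻¹ = [[3, 1], [10, 3]].
B⁶ = P·diag(4096, 729)·P⁻¹ = [[-29574, -10101], [101010, 34399]].
The requested entry is 34399.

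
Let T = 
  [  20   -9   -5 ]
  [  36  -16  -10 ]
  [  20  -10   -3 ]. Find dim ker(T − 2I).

1

T − 2I = [[18, -9, -5], [36, -18, -10], [20, -10, -5]].
This matrix has rank 2, so its null space has dimension 3 − 2 = 1.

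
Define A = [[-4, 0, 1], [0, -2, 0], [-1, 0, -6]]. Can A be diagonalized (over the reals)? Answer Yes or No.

Characteristic polynomial: p(r) = r^3 + 12r^2 + 45r + 50 = (r + 2)(r + 5)^2.
r = -5 has algebraic multiplicity 2; rank(A + 5I) = 2, so geometric multiplicity = 1.
Geometric multiplicity < algebraic multiplicity, so A is not diagonalizable.

No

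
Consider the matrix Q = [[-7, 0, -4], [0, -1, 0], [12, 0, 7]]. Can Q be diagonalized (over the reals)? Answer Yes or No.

Yes

Characteristic polynomial: p(μ) = μ^3 + μ^2 - μ - 1 = (μ - 1)(μ + 1)^2.
μ = -1 has algebraic multiplicity 2; rank(Q + 1I) = 1, so geometric multiplicity = 2.
Every eigenvalue has geometric = algebraic multiplicity, so Q is diagonalizable.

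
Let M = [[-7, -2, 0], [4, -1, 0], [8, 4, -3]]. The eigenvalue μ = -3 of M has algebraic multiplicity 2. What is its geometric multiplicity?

M + 3I = [[-4, -2, 0], [4, 2, 0], [8, 4, 0]].
This matrix has rank 1, so its null space has dimension 3 − 1 = 2.

2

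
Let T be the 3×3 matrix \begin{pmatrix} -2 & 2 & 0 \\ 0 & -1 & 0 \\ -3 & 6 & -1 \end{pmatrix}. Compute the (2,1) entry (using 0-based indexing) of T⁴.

-90

Characteristic polynomial: μ^3 + 4μ^2 + 5μ + 2 = (μ + 1)^2(μ + 2), so the eigenvalues are -2, -1, -1.
μ=-2: eigenvector (1, 0, 3).
μ=-1: eigenvector (2, 1, 4).
μ=-1: eigenvector (0, 0, 1).
P = [[1, 2, 0], [0, 1, 0], [3, 4, 1]], D = diag(-2, -1, -1), P⁻¹ = [[1, -2, 0], [0, 1, 0], [-3, 2, 1]].
T⁴ = P·diag(16, 1, 1)·P⁻¹ = [[16, -30, 0], [0, 1, 0], [45, -90, 1]].
The requested entry is -90.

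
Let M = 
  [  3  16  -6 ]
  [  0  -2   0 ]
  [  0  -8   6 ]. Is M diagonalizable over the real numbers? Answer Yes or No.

Yes

Characteristic polynomial: p(s) = s^3 - 7s^2 + 36 = (s - 6)(s - 3)(s + 2).
All 3 eigenvalues are distinct, so M is diagonalizable.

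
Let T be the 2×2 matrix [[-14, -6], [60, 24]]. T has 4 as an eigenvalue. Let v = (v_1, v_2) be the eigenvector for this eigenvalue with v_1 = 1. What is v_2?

-3

T − 4I = [[-18, -6], [60, 20]].
Solving (T − 4I)v = 0 gives the eigenspace spanned by (1, -3).
With v_1 = 1, v = (1, -3), so v_2 = -3.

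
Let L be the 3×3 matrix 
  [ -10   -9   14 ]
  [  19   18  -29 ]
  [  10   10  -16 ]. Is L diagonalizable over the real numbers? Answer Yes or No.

Characteristic polynomial: p(μ) = μ^3 + 8μ^2 + 13μ + 6 = (μ + 1)^2(μ + 6).
μ = -1 has algebraic multiplicity 2; rank(L + 1I) = 2, so geometric multiplicity = 1.
Geometric multiplicity < algebraic multiplicity, so L is not diagonalizable.

No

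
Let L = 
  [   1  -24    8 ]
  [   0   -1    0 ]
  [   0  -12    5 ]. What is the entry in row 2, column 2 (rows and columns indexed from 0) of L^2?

25

Characteristic polynomial: r^3 - 5r^2 - r + 5 = (r - 5)(r - 1)(r + 1), so the eigenvalues are -1, 1, 5.
r=1: eigenvector (1, 0, 0).
r=-1: eigenvector (4, 1, 2).
r=5: eigenvector (2, 0, 1).
P = [[1, 4, 2], [0, 1, 0], [0, 2, 1]], D = diag(1, -1, 5), P⁻¹ = [[1, 0, -2], [0, 1, 0], [0, -2, 1]].
L² = P·diag(1, 1, 25)·P⁻¹ = [[1, -96, 48], [0, 1, 0], [0, -48, 25]].
The requested entry is 25.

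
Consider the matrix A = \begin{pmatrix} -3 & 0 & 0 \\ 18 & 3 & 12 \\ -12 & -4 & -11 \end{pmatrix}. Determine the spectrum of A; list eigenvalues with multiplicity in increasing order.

-5, -3, -3

Characteristic polynomial: p(μ) = μ^3 + 11μ^2 + 39μ + 45 = (μ + 3)^2(μ + 5).
Roots (with multiplicity): -5, -3, -3.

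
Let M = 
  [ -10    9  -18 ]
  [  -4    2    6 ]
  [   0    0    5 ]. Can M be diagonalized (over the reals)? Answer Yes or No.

Characteristic polynomial: p(r) = r^3 + 3r^2 - 24r - 80 = (r - 5)(r + 4)^2.
r = -4 has algebraic multiplicity 2; rank(M + 4I) = 2, so geometric multiplicity = 1.
Geometric multiplicity < algebraic multiplicity, so M is not diagonalizable.

No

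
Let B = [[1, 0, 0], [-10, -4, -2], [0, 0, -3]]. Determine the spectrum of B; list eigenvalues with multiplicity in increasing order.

-4, -3, 1

Characteristic polynomial: p(t) = t^3 + 6t^2 + 5t - 12 = (t - 1)(t + 3)(t + 4).
Roots (with multiplicity): -4, -3, 1.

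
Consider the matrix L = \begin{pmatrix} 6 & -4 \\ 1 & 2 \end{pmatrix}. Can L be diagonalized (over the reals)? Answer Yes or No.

No

Characteristic polynomial: p(λ) = λ^2 - 8λ + 16 = (λ - 4)^2.
λ = 4 has algebraic multiplicity 2; rank(L − 4I) = 1, so geometric multiplicity = 1.
Geometric multiplicity < algebraic multiplicity, so L is not diagonalizable.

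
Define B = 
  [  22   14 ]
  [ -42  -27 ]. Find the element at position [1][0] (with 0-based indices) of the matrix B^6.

Characteristic polynomial: s^2 + 5s - 6 = (s - 1)(s + 6), so the eigenvalues are -6, 1.
s=-6: eigenvector (-1, 2).
s=1: eigenvector (-2, 3).
P = [[-1, -2], [2, 3]], D = diag(-6, 1), P⁻¹ = [[3, 2], [-2, -1]].
B⁶ = P·diag(46656, 1)·P⁻¹ = [[-139964, -93310], [279930, 186621]].
The requested entry is 279930.

279930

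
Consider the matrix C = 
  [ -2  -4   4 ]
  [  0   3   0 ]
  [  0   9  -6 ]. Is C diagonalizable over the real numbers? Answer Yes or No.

Yes

Characteristic polynomial: p(r) = r^3 + 5r^2 - 12r - 36 = (r - 3)(r + 2)(r + 6).
All 3 eigenvalues are distinct, so C is diagonalizable.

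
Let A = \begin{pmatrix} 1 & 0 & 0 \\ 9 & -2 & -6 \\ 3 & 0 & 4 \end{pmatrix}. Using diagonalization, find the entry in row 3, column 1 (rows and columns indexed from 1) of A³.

63

Characteristic polynomial: λ^3 - 3λ^2 - 6λ + 8 = (λ - 4)(λ - 1)(λ + 2), so the eigenvalues are -2, 1, 4.
λ=-2: eigenvector (0, 1, 0).
λ=1: eigenvector (1, 5, -1).
λ=4: eigenvector (0, -1, 1).
P = [[0, 1, 0], [1, 5, -1], [0, -1, 1]], D = diag(-2, 1, 4), P⁻¹ = [[-4, 1, 1], [1, 0, 0], [1, 0, 1]].
A³ = P·diag(-8, 1, 64)·P⁻¹ = [[1, 0, 0], [-27, -8, -72], [63, 0, 64]].
The requested entry is 63.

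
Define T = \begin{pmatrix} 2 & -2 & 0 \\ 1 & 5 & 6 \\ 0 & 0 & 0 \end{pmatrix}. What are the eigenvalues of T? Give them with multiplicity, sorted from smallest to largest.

0, 3, 4

Characteristic polynomial: p(s) = s^3 - 7s^2 + 12s = s(s - 4)(s - 3).
Roots (with multiplicity): 0, 3, 4.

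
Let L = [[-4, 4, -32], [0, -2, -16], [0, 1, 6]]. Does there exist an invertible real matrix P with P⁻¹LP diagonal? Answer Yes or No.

No

Characteristic polynomial: p(s) = s^3 - 12s + 16 = (s - 2)^2(s + 4).
s = 2 has algebraic multiplicity 2; rank(L − 2I) = 2, so geometric multiplicity = 1.
Geometric multiplicity < algebraic multiplicity, so L is not diagonalizable.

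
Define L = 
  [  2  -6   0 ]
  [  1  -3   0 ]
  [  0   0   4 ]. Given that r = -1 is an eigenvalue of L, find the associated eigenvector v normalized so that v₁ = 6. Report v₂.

3

L + 1I = [[3, -6, 0], [1, -2, 0], [0, 0, 5]].
Solving (L + 1I)v = 0 gives the eigenspace spanned by (6, 3, 0).
With v₁ = 6, v = (6, 3, 0), so v₂ = 3.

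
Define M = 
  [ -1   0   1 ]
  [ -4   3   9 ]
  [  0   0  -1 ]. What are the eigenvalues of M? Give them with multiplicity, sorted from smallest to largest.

Characteristic polynomial: p(μ) = μ^3 - μ^2 - 5μ - 3 = (μ - 3)(μ + 1)^2.
Roots (with multiplicity): -1, -1, 3.

-1, -1, 3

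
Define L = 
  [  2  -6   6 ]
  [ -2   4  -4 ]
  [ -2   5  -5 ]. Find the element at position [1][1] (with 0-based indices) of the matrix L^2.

8

Characteristic polynomial: s^3 - s^2 - 2s = s(s - 2)(s + 1), so the eigenvalues are -1, 0, 2.
s=0: eigenvector (0, 1, 1).
s=2: eigenvector (-1, 1, 1).
s=-1: eigenvector (-2, 0, 1).
P = [[0, -1, -2], [1, 1, 0], [1, 1, 1]], D = diag(0, 2, -1), P⁻¹ = [[1, -1, 2], [-1, 2, -2], [0, -1, 1]].
L² = P·diag(0, 4, 1)·P⁻¹ = [[4, -6, 6], [-4, 8, -8], [-4, 7, -7]].
The requested entry is 8.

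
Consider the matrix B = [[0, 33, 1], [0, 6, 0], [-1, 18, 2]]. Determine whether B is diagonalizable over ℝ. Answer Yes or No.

Characteristic polynomial: p(λ) = λ^3 - 8λ^2 + 13λ - 6 = (λ - 6)(λ - 1)^2.
λ = 1 has algebraic multiplicity 2; rank(B − 1I) = 2, so geometric multiplicity = 1.
Geometric multiplicity < algebraic multiplicity, so B is not diagonalizable.

No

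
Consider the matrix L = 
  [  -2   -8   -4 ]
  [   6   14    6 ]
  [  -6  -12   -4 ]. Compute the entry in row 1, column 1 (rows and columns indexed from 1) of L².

Characteristic polynomial: s^3 - 8s^2 + 20s - 16 = (s - 4)(s - 2)^2, so the eigenvalues are 2, 2, 4.
s=2: eigenvector (1, -1, 1).
s=4: eigenvector (-2, 3, -3).
s=2: eigenvector (2, -3, 4).
P = [[1, -2, 2], [-1, 3, -3], [1, -3, 4]], D = diag(2, 4, 2), P⁻¹ = [[3, 2, 0], [1, 2, 1], [0, 1, 1]].
L² = P·diag(4, 16, 4)·P⁻¹ = [[-20, -48, -24], [36, 76, 36], [-36, -72, -32]].
The requested entry is -20.

-20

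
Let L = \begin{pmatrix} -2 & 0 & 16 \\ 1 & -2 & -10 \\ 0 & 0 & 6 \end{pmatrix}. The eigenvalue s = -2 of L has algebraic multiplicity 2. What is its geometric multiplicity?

L + 2I = [[0, 0, 16], [1, 0, -10], [0, 0, 8]].
This matrix has rank 2, so its null space has dimension 3 − 2 = 1.

1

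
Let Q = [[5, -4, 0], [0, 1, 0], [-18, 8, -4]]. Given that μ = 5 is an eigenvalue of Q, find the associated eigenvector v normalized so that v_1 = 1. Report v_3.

-2

Q − 5I = [[0, -4, 0], [0, -4, 0], [-18, 8, -9]].
Solving (Q − 5I)v = 0 gives the eigenspace spanned by (1, 0, -2).
With v_1 = 1, v = (1, 0, -2), so v_3 = -2.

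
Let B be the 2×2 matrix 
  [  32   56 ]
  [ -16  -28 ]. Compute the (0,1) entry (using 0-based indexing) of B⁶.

Characteristic polynomial: r^2 - 4r = r(r - 4), so the eigenvalues are 0, 4.
r=0: eigenvector (7, -4).
r=4: eigenvector (2, -1).
P = [[7, 2], [-4, -1]], D = diag(0, 4), P⁻¹ = [[-1, -2], [4, 7]].
B⁶ = P·diag(0, 4096)·P⁻¹ = [[32768, 57344], [-16384, -28672]].
The requested entry is 57344.

57344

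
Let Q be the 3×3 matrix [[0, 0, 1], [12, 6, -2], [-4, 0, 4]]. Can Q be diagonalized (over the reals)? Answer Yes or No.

Characteristic polynomial: p(t) = t^3 - 10t^2 + 28t - 24 = (t - 6)(t - 2)^2.
t = 2 has algebraic multiplicity 2; rank(Q − 2I) = 2, so geometric multiplicity = 1.
Geometric multiplicity < algebraic multiplicity, so Q is not diagonalizable.

No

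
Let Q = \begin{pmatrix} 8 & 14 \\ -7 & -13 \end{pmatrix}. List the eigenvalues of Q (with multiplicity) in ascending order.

Characteristic polynomial: p(r) = r^2 + 5r - 6 = (r - 1)(r + 6).
Roots (with multiplicity): -6, 1.

-6, 1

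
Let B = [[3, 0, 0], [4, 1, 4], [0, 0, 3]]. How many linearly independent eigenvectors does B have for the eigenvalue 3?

2

B − 3I = [[0, 0, 0], [4, -2, 4], [0, 0, 0]].
This matrix has rank 1, so its null space has dimension 3 − 1 = 2.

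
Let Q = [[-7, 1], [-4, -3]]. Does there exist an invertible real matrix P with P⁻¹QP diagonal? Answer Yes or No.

No

Characteristic polynomial: p(μ) = μ^2 + 10μ + 25 = (μ + 5)^2.
μ = -5 has algebraic multiplicity 2; rank(Q + 5I) = 1, so geometric multiplicity = 1.
Geometric multiplicity < algebraic multiplicity, so Q is not diagonalizable.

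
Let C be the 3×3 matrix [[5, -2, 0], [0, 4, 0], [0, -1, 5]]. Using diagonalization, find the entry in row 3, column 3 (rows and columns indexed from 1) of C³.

125

Characteristic polynomial: s^3 - 14s^2 + 65s - 100 = (s - 5)^2(s - 4), so the eigenvalues are 4, 5, 5.
s=5: eigenvector (1, 0, 0).
s=4: eigenvector (2, 1, 1).
s=5: eigenvector (0, 0, 1).
P = [[1, 2, 0], [0, 1, 0], [0, 1, 1]], D = diag(5, 4, 5), P⁻¹ = [[1, -2, 0], [0, 1, 0], [0, -1, 1]].
C³ = P·diag(125, 64, 125)·P⁻¹ = [[125, -122, 0], [0, 64, 0], [0, -61, 125]].
The requested entry is 125.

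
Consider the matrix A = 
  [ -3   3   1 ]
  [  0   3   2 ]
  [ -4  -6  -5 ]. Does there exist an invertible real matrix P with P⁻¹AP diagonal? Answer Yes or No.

No

Characteristic polynomial: p(λ) = λ^3 + 5λ^2 + 7λ + 3 = (λ + 1)^2(λ + 3).
λ = -1 has algebraic multiplicity 2; rank(A + 1I) = 2, so geometric multiplicity = 1.
Geometric multiplicity < algebraic multiplicity, so A is not diagonalizable.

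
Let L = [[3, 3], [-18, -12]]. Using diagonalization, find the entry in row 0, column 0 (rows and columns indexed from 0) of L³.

351

Characteristic polynomial: r^2 + 9r + 18 = (r + 3)(r + 6), so the eigenvalues are -6, -3.
r=-6: eigenvector (1, -3).
r=-3: eigenvector (1, -2).
P = [[1, 1], [-3, -2]], D = diag(-6, -3), P⁻¹ = [[-2, -1], [3, 1]].
L³ = P·diag(-216, -27)·P⁻¹ = [[351, 189], [-1134, -594]].
The requested entry is 351.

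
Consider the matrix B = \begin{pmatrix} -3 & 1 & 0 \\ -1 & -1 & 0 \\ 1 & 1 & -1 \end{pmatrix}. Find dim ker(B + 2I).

1

B + 2I = [[-1, 1, 0], [-1, 1, 0], [1, 1, 1]].
This matrix has rank 2, so its null space has dimension 3 − 2 = 1.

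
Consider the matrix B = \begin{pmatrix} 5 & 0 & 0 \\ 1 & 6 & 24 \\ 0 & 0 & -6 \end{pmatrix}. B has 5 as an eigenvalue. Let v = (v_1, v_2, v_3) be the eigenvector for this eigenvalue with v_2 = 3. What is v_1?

-3

B − 5I = [[0, 0, 0], [1, 1, 24], [0, 0, -11]].
Solving (B − 5I)v = 0 gives the eigenspace spanned by (-3, 3, 0).
With v_2 = 3, v = (-3, 3, 0), so v_1 = -3.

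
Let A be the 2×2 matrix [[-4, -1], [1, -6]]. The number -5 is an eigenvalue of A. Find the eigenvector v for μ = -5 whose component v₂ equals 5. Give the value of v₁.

5

A + 5I = [[1, -1], [1, -1]].
Solving (A + 5I)v = 0 gives the eigenspace spanned by (5, 5).
With v₂ = 5, v = (5, 5), so v₁ = 5.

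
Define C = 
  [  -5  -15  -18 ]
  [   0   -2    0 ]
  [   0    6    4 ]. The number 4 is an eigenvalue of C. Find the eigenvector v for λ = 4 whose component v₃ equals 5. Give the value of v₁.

C − 4I = [[-9, -15, -18], [0, -6, 0], [0, 6, 0]].
Solving (C − 4I)v = 0 gives the eigenspace spanned by (-10, 0, 5).
With v₃ = 5, v = (-10, 0, 5), so v₁ = -10.

-10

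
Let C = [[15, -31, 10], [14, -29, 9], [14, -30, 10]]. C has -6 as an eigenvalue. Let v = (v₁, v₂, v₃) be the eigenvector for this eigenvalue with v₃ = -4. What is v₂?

-4

C + 6I = [[21, -31, 10], [14, -23, 9], [14, -30, 16]].
Solving (C + 6I)v = 0 gives the eigenspace spanned by (-4, -4, -4).
With v₃ = -4, v = (-4, -4, -4), so v₂ = -4.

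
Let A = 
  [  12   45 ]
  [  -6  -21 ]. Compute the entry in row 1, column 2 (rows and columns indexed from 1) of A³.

2835

Characteristic polynomial: r^2 + 9r + 18 = (r + 3)(r + 6), so the eigenvalues are -6, -3.
r=-3: eigenvector (3, -1).
r=-6: eigenvector (5, -2).
P = [[3, 5], [-1, -2]], D = diag(-3, -6), P⁻¹ = [[2, 5], [-1, -3]].
A³ = P·diag(-27, -216)·P⁻¹ = [[918, 2835], [-378, -1161]].
The requested entry is 2835.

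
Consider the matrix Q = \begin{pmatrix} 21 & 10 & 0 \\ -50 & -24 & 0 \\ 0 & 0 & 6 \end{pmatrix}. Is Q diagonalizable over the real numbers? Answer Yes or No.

Yes

Characteristic polynomial: p(λ) = λ^3 - 3λ^2 - 22λ + 24 = (λ - 6)(λ - 1)(λ + 4).
All 3 eigenvalues are distinct, so Q is diagonalizable.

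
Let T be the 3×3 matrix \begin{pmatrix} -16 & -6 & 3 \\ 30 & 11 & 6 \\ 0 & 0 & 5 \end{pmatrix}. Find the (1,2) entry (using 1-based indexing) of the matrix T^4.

510

Characteristic polynomial: s^3 - 21s - 20 = (s - 5)(s + 1)(s + 4), so the eigenvalues are -4, -1, 5.
s=-4: eigenvector (1, -2, 0).
s=5: eigenvector (-1, 4, 1).
s=-1: eigenvector (-2, 5, 0).
P = [[1, -1, -2], [-2, 4, 5], [0, 1, 0]], D = diag(-4, 5, -1), P⁻¹ = [[5, 2, -3], [0, 0, 1], [2, 1, -2]].
T⁴ = P·diag(256, 625, 1)·P⁻¹ = [[1276, 510, -1389], [-2550, -1019, 4026], [0, 0, 625]].
The requested entry is 510.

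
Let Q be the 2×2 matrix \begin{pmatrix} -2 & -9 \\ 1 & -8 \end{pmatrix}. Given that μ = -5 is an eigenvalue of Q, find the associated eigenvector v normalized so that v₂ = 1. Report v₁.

Q + 5I = [[3, -9], [1, -3]].
Solving (Q + 5I)v = 0 gives the eigenspace spanned by (3, 1).
With v₂ = 1, v = (3, 1), so v₁ = 3.

3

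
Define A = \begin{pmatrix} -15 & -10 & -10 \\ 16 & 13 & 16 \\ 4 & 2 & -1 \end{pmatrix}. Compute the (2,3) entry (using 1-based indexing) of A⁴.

Characteristic polynomial: t^3 + 3t^2 - 25t - 75 = (t - 5)(t + 3)(t + 5), so the eigenvalues are -5, -3, 5.
t=5: eigenvector (-1, 2, 0).
t=-3: eigenvector (0, 1, -1).
t=-5: eigenvector (-1, 0, 1).
P = [[-1, 0, -1], [2, 1, 0], [0, -1, 1]], D = diag(5, -3, -5), P⁻¹ = [[1, 1, 1], [-2, -1, -2], [-2, -1, -1]].
A⁴ = P·diag(625, 81, 625)·P⁻¹ = [[625, 0, 0], [1088, 1169, 1088], [-1088, -544, -463]].
The requested entry is 1088.

1088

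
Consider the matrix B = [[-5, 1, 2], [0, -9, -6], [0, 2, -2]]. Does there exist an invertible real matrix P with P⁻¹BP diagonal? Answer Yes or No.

Characteristic polynomial: p(λ) = λ^3 + 16λ^2 + 85λ + 150 = (λ + 5)^2(λ + 6).
λ = -5 has algebraic multiplicity 2; rank(B + 5I) = 2, so geometric multiplicity = 1.
Geometric multiplicity < algebraic multiplicity, so B is not diagonalizable.

No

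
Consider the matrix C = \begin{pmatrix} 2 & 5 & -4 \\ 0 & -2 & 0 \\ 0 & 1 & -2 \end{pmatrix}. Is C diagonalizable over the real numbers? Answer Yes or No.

No

Characteristic polynomial: p(r) = r^3 + 2r^2 - 4r - 8 = (r - 2)(r + 2)^2.
r = -2 has algebraic multiplicity 2; rank(C + 2I) = 2, so geometric multiplicity = 1.
Geometric multiplicity < algebraic multiplicity, so C is not diagonalizable.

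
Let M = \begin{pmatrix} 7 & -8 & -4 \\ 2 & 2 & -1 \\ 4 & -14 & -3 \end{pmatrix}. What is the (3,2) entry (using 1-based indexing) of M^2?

-18

Characteristic polynomial: s^3 - 6s^2 + 5s + 12 = (s - 4)(s - 3)(s + 1), so the eigenvalues are -1, 3, 4.
s=3: eigenvector (-1, 1, -3).
s=4: eigenvector (0, 1, -2).
s=-1: eigenvector (1, 0, 2).
P = [[-1, 0, 1], [1, 1, 0], [-3, -2, 2]], D = diag(3, 4, -1), P⁻¹ = [[-2, 2, 1], [2, -1, -1], [-1, 2, 1]].
M² = P·diag(9, 16, 1)·P⁻¹ = [[17, -16, -8], [14, 2, -7], [-12, -18, 7]].
The requested entry is -18.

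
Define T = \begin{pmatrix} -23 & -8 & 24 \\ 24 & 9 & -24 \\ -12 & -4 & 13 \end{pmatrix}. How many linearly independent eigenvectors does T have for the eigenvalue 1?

2

T − 1I = [[-24, -8, 24], [24, 8, -24], [-12, -4, 12]].
This matrix has rank 1, so its null space has dimension 3 − 1 = 2.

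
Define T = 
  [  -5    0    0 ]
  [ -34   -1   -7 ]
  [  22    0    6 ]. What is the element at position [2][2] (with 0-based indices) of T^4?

Characteristic polynomial: s^3 - 31s - 30 = (s - 6)(s + 1)(s + 5), so the eigenvalues are -5, -1, 6.
s=-5: eigenvector (1, 5, -2).
s=-1: eigenvector (0, 1, 0).
s=6: eigenvector (0, -1, 1).
P = [[1, 0, 0], [5, 1, -1], [-2, 0, 1]], D = diag(-5, -1, 6), P⁻¹ = [[1, 0, 0], [-3, 1, 1], [2, 0, 1]].
T⁴ = P·diag(625, 1, 1296)·P⁻¹ = [[625, 0, 0], [530, 1, -1295], [1342, 0, 1296]].
The requested entry is 1296.

1296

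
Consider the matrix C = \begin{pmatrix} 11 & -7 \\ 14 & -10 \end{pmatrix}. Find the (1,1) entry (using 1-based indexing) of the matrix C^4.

Characteristic polynomial: s^2 - s - 12 = (s - 4)(s + 3), so the eigenvalues are -3, 4.
s=-3: eigenvector (1, 2).
s=4: eigenvector (1, 1).
P = [[1, 1], [2, 1]], D = diag(-3, 4), P⁻¹ = [[-1, 1], [2, -1]].
C⁴ = P·diag(81, 256)·P⁻¹ = [[431, -175], [350, -94]].
The requested entry is 431.

431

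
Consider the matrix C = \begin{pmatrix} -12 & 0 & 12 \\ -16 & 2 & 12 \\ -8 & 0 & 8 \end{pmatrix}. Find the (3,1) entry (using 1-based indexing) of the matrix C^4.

Characteristic polynomial: t^3 + 2t^2 - 8t = t(t - 2)(t + 4), so the eigenvalues are -4, 0, 2.
t=-4: eigenvector (3, 4, 2).
t=2: eigenvector (0, 1, 0).
t=0: eigenvector (1, 2, 1).
P = [[3, 0, 1], [4, 1, 2], [2, 0, 1]], D = diag(-4, 2, 0), P⁻¹ = [[1, 0, -1], [0, 1, -2], [-2, 0, 3]].
C⁴ = P·diag(256, 16, 0)·P⁻¹ = [[768, 0, -768], [1024, 16, -1056], [512, 0, -512]].
The requested entry is 512.

512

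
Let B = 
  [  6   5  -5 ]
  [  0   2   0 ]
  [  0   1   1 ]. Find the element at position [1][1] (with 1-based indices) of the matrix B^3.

216

Characteristic polynomial: t^3 - 9t^2 + 20t - 12 = (t - 6)(t - 2)(t - 1), so the eigenvalues are 1, 2, 6.
t=6: eigenvector (1, 0, 0).
t=2: eigenvector (0, 1, 1).
t=1: eigenvector (1, 0, 1).
P = [[1, 0, 1], [0, 1, 0], [0, 1, 1]], D = diag(6, 2, 1), P⁻¹ = [[1, 1, -1], [0, 1, 0], [0, -1, 1]].
B³ = P·diag(216, 8, 1)·P⁻¹ = [[216, 215, -215], [0, 8, 0], [0, 7, 1]].
The requested entry is 216.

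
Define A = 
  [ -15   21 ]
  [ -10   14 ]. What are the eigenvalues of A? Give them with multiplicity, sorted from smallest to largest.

Characteristic polynomial: p(μ) = μ^2 + μ = μ(μ + 1).
Roots (with multiplicity): -1, 0.

-1, 0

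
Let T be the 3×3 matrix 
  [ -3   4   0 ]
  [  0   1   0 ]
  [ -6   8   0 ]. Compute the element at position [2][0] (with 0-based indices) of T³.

Characteristic polynomial: s^3 + 2s^2 - 3s = s(s - 1)(s + 3), so the eigenvalues are -3, 0, 1.
s=1: eigenvector (1, 1, 2).
s=-3: eigenvector (1, 0, 2).
s=0: eigenvector (0, 0, 1).
P = [[1, 1, 0], [1, 0, 0], [2, 2, 1]], D = diag(1, -3, 0), P⁻¹ = [[0, 1, 0], [1, -1, 0], [-2, 0, 1]].
T³ = P·diag(1, -27, 0)·P⁻¹ = [[-27, 28, 0], [0, 1, 0], [-54, 56, 0]].
The requested entry is -54.

-54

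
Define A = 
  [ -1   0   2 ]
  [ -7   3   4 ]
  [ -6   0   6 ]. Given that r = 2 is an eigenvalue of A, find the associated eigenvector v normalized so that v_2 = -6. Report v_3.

A − 2I = [[-3, 0, 2], [-7, 1, 4], [-6, 0, 4]].
Solving (A − 2I)v = 0 gives the eigenspace spanned by (-6, -6, -9).
With v_2 = -6, v = (-6, -6, -9), so v_3 = -9.

-9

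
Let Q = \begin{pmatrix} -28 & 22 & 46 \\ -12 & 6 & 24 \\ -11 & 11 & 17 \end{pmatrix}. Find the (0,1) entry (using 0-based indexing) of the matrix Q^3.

682

Characteristic polynomial: λ^3 + 5λ^2 - 36λ - 180 = (λ - 6)(λ + 5)(λ + 6), so the eigenvalues are -6, -5, 6.
λ=-6: eigenvector (1, 1, 0).
λ=6: eigenvector (2, 1, 1).
λ=-5: eigenvector (2, 0, 1).
P = [[1, 2, 2], [1, 1, 0], [0, 1, 1]], D = diag(-6, 6, -5), P⁻¹ = [[1, 0, -2], [-1, 1, 2], [1, -1, -1]].
Q³ = P·diag(-216, 216, -125)·P⁻¹ = [[-898, 682, 1546], [-432, 216, 864], [-341, 341, 557]].
The requested entry is 682.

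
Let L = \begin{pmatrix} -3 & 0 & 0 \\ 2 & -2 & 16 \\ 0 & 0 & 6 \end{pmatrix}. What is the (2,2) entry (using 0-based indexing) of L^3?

216

Characteristic polynomial: λ^3 - λ^2 - 24λ - 36 = (λ - 6)(λ + 2)(λ + 3), so the eigenvalues are -3, -2, 6.
λ=-3: eigenvector (1, -2, 0).
λ=-2: eigenvector (0, 1, 0).
λ=6: eigenvector (0, 2, 1).
P = [[1, 0, 0], [-2, 1, 2], [0, 0, 1]], D = diag(-3, -2, 6), P⁻¹ = [[1, 0, 0], [2, 1, -2], [0, 0, 1]].
L³ = P·diag(-27, -8, 216)·P⁻¹ = [[-27, 0, 0], [38, -8, 448], [0, 0, 216]].
The requested entry is 216.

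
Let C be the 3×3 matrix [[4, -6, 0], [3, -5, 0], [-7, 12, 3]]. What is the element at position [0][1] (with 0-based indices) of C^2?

6

Characteristic polynomial: s^3 - 2s^2 - 5s + 6 = (s - 3)(s - 1)(s + 2), so the eigenvalues are -2, 1, 3.
s=-2: eigenvector (1, 1, -1).
s=1: eigenvector (-2, -1, -1).
s=3: eigenvector (0, 0, 1).
P = [[1, -2, 0], [1, -1, 0], [-1, -1, 1]], D = diag(-2, 1, 3), P⁻¹ = [[-1, 2, 0], [-1, 1, 0], [-2, 3, 1]].
C² = P·diag(4, 1, 9)·P⁻¹ = [[-2, 6, 0], [-3, 7, 0], [-13, 18, 9]].
The requested entry is 6.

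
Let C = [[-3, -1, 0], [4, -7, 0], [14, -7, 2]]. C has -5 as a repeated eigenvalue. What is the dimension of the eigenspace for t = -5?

C + 5I = [[2, -1, 0], [4, -2, 0], [14, -7, 7]].
This matrix has rank 2, so its null space has dimension 3 − 2 = 1.

1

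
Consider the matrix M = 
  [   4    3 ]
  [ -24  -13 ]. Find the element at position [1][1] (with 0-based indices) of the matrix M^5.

Characteristic polynomial: t^2 + 9t + 20 = (t + 4)(t + 5), so the eigenvalues are -5, -4.
t=-5: eigenvector (1, -3).
t=-4: eigenvector (3, -8).
P = [[1, 3], [-3, -8]], D = diag(-5, -4), P⁻¹ = [[-8, -3], [3, 1]].
M⁵ = P·diag(-3125, -1024)·P⁻¹ = [[15784, 6303], [-50424, -19933]].
The requested entry is -19933.

-19933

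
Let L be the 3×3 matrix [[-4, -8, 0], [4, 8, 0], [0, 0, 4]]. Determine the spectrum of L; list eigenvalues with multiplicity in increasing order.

0, 4, 4

Characteristic polynomial: p(r) = r^3 - 8r^2 + 16r = r(r - 4)^2.
Roots (with multiplicity): 0, 4, 4.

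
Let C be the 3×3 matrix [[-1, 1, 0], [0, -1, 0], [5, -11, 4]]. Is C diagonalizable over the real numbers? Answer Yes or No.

No

Characteristic polynomial: p(t) = t^3 - 2t^2 - 7t - 4 = (t - 4)(t + 1)^2.
t = -1 has algebraic multiplicity 2; rank(C + 1I) = 2, so geometric multiplicity = 1.
Geometric multiplicity < algebraic multiplicity, so C is not diagonalizable.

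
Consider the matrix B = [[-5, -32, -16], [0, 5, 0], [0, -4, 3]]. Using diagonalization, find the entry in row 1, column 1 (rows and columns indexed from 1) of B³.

Characteristic polynomial: μ^3 - 3μ^2 - 25μ + 75 = (μ - 5)(μ - 3)(μ + 5), so the eigenvalues are -5, 3, 5.
μ=-5: eigenvector (1, 0, 0).
μ=5: eigenvector (0, 1, -2).
μ=3: eigenvector (-2, 0, 1).
P = [[1, 0, -2], [0, 1, 0], [0, -2, 1]], D = diag(-5, 5, 3), P⁻¹ = [[1, 4, 2], [0, 1, 0], [0, 2, 1]].
B³ = P·diag(-125, 125, 27)·P⁻¹ = [[-125, -608, -304], [0, 125, 0], [0, -196, 27]].
The requested entry is -125.

-125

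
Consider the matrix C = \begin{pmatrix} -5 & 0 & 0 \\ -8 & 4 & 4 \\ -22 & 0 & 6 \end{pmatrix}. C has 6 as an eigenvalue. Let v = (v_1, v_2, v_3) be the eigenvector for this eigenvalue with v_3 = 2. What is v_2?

C − 6I = [[-11, 0, 0], [-8, -2, 4], [-22, 0, 0]].
Solving (C − 6I)v = 0 gives the eigenspace spanned by (0, 4, 2).
With v_3 = 2, v = (0, 4, 2), so v_2 = 4.

4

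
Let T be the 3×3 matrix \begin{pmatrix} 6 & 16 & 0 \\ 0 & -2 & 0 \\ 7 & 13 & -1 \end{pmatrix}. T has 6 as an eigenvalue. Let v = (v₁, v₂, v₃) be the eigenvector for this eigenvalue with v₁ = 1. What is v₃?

1

T − 6I = [[0, 16, 0], [0, -8, 0], [7, 13, -7]].
Solving (T − 6I)v = 0 gives the eigenspace spanned by (1, 0, 1).
With v₁ = 1, v = (1, 0, 1), so v₃ = 1.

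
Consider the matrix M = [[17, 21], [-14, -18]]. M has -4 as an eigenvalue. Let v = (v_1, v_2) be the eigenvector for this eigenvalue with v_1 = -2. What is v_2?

2

M + 4I = [[21, 21], [-14, -14]].
Solving (M + 4I)v = 0 gives the eigenspace spanned by (-2, 2).
With v_1 = -2, v = (-2, 2), so v_2 = 2.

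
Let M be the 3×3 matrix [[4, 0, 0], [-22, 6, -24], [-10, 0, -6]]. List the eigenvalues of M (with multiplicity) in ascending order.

Characteristic polynomial: p(μ) = μ^3 - 4μ^2 - 36μ + 144 = (μ - 6)(μ - 4)(μ + 6).
Roots (with multiplicity): -6, 4, 6.

-6, 4, 6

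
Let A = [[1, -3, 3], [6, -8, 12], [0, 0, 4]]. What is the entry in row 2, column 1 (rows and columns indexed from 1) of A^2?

-42

Characteristic polynomial: s^3 + 3s^2 - 18s - 40 = (s - 4)(s + 2)(s + 5), so the eigenvalues are -5, -2, 4.
s=-5: eigenvector (1, 2, 0).
s=-2: eigenvector (1, 1, 0).
s=4: eigenvector (0, 1, 1).
P = [[1, 1, 0], [2, 1, 1], [0, 0, 1]], D = diag(-5, -2, 4), P⁻¹ = [[-1, 1, -1], [2, -1, 1], [0, 0, 1]].
A² = P·diag(25, 4, 16)·P⁻¹ = [[-17, 21, -21], [-42, 46, -30], [0, 0, 16]].
The requested entry is -42.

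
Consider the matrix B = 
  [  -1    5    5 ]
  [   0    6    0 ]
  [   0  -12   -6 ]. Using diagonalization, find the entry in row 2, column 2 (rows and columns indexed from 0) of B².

Characteristic polynomial: s^3 + s^2 - 36s - 36 = (s - 6)(s + 1)(s + 6), so the eigenvalues are -6, -1, 6.
s=6: eigenvector (0, 1, -1).
s=-1: eigenvector (1, 0, 0).
s=-6: eigenvector (-1, 0, 1).
P = [[0, 1, -1], [1, 0, 0], [-1, 0, 1]], D = diag(6, -1, -6), P⁻¹ = [[0, 1, 0], [1, 1, 1], [0, 1, 1]].
B² = P·diag(36, 1, 36)·P⁻¹ = [[1, -35, -35], [0, 36, 0], [0, 0, 36]].
The requested entry is 36.

36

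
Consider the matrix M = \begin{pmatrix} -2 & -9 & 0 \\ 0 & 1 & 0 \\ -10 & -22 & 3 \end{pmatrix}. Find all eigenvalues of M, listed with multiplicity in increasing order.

-2, 1, 3

Characteristic polynomial: p(μ) = μ^3 - 2μ^2 - 5μ + 6 = (μ - 3)(μ - 1)(μ + 2).
Roots (with multiplicity): -2, 1, 3.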